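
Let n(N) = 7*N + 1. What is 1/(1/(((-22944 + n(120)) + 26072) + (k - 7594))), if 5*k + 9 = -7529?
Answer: -25663/5 ≈ -5132.6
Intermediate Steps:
k = -7538/5 (k = -9/5 + (1/5)*(-7529) = -9/5 - 7529/5 = -7538/5 ≈ -1507.6)
n(N) = 1 + 7*N
1/(1/(((-22944 + n(120)) + 26072) + (k - 7594))) = 1/(1/(((-22944 + (1 + 7*120)) + 26072) + (-7538/5 - 7594))) = 1/(1/(((-22944 + (1 + 840)) + 26072) - 45508/5)) = 1/(1/(((-22944 + 841) + 26072) - 45508/5)) = 1/(1/((-22103 + 26072) - 45508/5)) = 1/(1/(3969 - 45508/5)) = 1/(1/(-25663/5)) = 1/(-5/25663) = -25663/5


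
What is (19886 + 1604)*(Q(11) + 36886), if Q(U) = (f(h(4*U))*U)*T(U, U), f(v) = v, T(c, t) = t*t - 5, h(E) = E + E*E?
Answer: 55086735340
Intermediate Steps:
h(E) = E + E²
T(c, t) = -5 + t² (T(c, t) = t² - 5 = -5 + t²)
Q(U) = 4*U²*(1 + 4*U)*(-5 + U²) (Q(U) = (((4*U)*(1 + 4*U))*U)*(-5 + U²) = ((4*U*(1 + 4*U))*U)*(-5 + U²) = (4*U²*(1 + 4*U))*(-5 + U²) = 4*U²*(1 + 4*U)*(-5 + U²))
(19886 + 1604)*(Q(11) + 36886) = (19886 + 1604)*(4*11²*(1 + 4*11)*(-5 + 11²) + 36886) = 21490*(4*121*(1 + 44)*(-5 + 121) + 36886) = 21490*(4*121*45*116 + 36886) = 21490*(2526480 + 36886) = 21490*2563366 = 55086735340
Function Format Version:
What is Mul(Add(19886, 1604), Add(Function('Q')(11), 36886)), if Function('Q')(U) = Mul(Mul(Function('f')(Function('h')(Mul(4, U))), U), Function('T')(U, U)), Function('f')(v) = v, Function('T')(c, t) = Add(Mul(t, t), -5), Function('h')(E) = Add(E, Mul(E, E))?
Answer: 55086735340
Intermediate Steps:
Function('h')(E) = Add(E, Pow(E, 2))
Function('T')(c, t) = Add(-5, Pow(t, 2)) (Function('T')(c, t) = Add(Pow(t, 2), -5) = Add(-5, Pow(t, 2)))
Function('Q')(U) = Mul(4, Pow(U, 2), Add(1, Mul(4, U)), Add(-5, Pow(U, 2))) (Function('Q')(U) = Mul(Mul(Mul(Mul(4, U), Add(1, Mul(4, U))), U), Add(-5, Pow(U, 2))) = Mul(Mul(Mul(4, U, Add(1, Mul(4, U))), U), Add(-5, Pow(U, 2))) = Mul(Mul(4, Pow(U, 2), Add(1, Mul(4, U))), Add(-5, Pow(U, 2))) = Mul(4, Pow(U, 2), Add(1, Mul(4, U)), Add(-5, Pow(U, 2))))
Mul(Add(19886, 1604), Add(Function('Q')(11), 36886)) = Mul(Add(19886, 1604), Add(Mul(4, Pow(11, 2), Add(1, Mul(4, 11)), Add(-5, Pow(11, 2))), 36886)) = Mul(21490, Add(Mul(4, 121, Add(1, 44), Add(-5, 121)), 36886)) = Mul(21490, Add(Mul(4, 121, 45, 116), 36886)) = Mul(21490, Add(2526480, 36886)) = Mul(21490, 2563366) = 55086735340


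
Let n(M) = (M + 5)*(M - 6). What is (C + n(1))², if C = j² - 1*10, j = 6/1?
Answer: 16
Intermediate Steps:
n(M) = (-6 + M)*(5 + M) (n(M) = (5 + M)*(-6 + M) = (-6 + M)*(5 + M))
j = 6 (j = 6*1 = 6)
C = 26 (C = 6² - 1*10 = 36 - 10 = 26)
(C + n(1))² = (26 + (-30 + 1² - 1*1))² = (26 + (-30 + 1 - 1))² = (26 - 30)² = (-4)² = 16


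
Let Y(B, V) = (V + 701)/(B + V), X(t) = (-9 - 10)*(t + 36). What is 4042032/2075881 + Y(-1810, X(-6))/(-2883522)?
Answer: 27739586180095931/14246319508259160 ≈ 1.9471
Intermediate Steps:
X(t) = -684 - 19*t (X(t) = -19*(36 + t) = -684 - 19*t)
Y(B, V) = (701 + V)/(B + V)
4042032/2075881 + Y(-1810, X(-6))/(-2883522) = 4042032/2075881 + ((701 + (-684 - 19*(-6)))/(-1810 + (-684 - 19*(-6))))/(-2883522) = 4042032*(1/2075881) + ((701 + (-684 + 114))/(-1810 + (-684 + 114)))*(-1/2883522) = 4042032/2075881 + ((701 - 570)/(-1810 - 570))*(-1/2883522) = 4042032/2075881 + (131/(-2380))*(-1/2883522) = 4042032/2075881 - 1/2380*131*(-1/2883522) = 4042032/2075881 - 131/2380*(-1/2883522) = 4042032/2075881 + 131/6862782360 = 27739586180095931/14246319508259160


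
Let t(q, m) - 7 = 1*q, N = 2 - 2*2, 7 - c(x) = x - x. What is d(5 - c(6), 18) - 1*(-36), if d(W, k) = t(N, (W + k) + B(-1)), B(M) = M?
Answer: 41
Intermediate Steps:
c(x) = 7 (c(x) = 7 - (x - x) = 7 - 1*0 = 7 + 0 = 7)
N = -2 (N = 2 - 4 = -2)
t(q, m) = 7 + q (t(q, m) = 7 + 1*q = 7 + q)
d(W, k) = 5 (d(W, k) = 7 - 2 = 5)
d(5 - c(6), 18) - 1*(-36) = 5 - 1*(-36) = 5 + 36 = 41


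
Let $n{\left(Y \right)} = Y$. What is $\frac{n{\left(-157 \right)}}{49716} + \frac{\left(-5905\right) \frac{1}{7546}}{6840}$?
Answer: $- \frac{46650397}{14255963568} \approx -0.0032723$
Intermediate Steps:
$\frac{n{\left(-157 \right)}}{49716} + \frac{\left(-5905\right) \frac{1}{7546}}{6840} = - \frac{157}{49716} + \frac{\left(-5905\right) \frac{1}{7546}}{6840} = \left(-157\right) \frac{1}{49716} + \left(-5905\right) \frac{1}{7546} \cdot \frac{1}{6840} = - \frac{157}{49716} - \frac{1181}{10322928} = - \frac{46650397}{14255963568}$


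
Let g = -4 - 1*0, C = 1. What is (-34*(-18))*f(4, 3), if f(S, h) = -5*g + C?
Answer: 12852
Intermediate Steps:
g = -4 (g = -4 + 0 = -4)
f(S, h) = 21 (f(S, h) = -5*(-4) + 1 = 20 + 1 = 21)
(-34*(-18))*f(4, 3) = -34*(-18)*21 = 612*21 = 12852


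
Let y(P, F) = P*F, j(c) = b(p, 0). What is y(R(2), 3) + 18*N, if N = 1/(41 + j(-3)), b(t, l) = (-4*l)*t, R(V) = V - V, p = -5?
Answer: 18/41 ≈ 0.43902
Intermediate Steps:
R(V) = 0
b(t, l) = -4*l*t
j(c) = 0 (j(c) = -4*0*(-5) = 0)
N = 1/41 (N = 1/(41 + 0) = 1/41 ≈ 0.024390)
y(P, F) = F*P
y(R(2), 3) + 18*N = 3*0 + 18*(1/41) = 0 + 18/41 = 18/41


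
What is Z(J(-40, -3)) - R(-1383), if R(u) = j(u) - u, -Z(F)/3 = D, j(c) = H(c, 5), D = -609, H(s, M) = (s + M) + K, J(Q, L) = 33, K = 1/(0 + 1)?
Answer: 1821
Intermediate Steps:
K = 1 (K = 1/1 = 1)
H(s, M) = 1 + M + s (H(s, M) = (s + M) + 1 = (M + s) + 1 = 1 + M + s)
j(c) = 6 + c (j(c) = 1 + 5 + c = 6 + c)
Z(F) = 1827 (Z(F) = -3*(-609) = 1827)
R(u) = 6 (R(u) = (6 + u) - u = 6)
Z(J(-40, -3)) - R(-1383) = 1827 - 1*6 = 1827 - 6 = 1821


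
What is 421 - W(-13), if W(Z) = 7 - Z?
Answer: 401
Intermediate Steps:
421 - W(-13) = 421 - (7 - 1*(-13)) = 421 - (7 + 13) = 421 - 1*20 = 421 - 20 = 401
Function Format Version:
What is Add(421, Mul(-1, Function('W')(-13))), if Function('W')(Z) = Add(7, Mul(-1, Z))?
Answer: 401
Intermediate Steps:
Add(421, Mul(-1, Function('W')(-13))) = Add(421, Mul(-1, Add(7, Mul(-1, -13)))) = Add(421, Mul(-1, Add(7, 13))) = Add(421, Mul(-1, 20)) = Add(421, -20) = 401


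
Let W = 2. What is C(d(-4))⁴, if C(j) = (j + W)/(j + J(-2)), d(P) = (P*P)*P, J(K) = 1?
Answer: 14776336/15752961 ≈ 0.93800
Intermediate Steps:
d(P) = P³ (d(P) = P²*P = P³)
C(j) = (2 + j)/(1 + j) (C(j) = (j + 2)/(j + 1) = (2 + j)/(1 + j))
C(d(-4))⁴ = ((2 + (-4)³)/(1 + (-4)³))⁴ = ((2 - 64)/(1 - 64))⁴ = (-62/(-63))⁴ = (-1/63*(-62))⁴ = (62/63)⁴ = 14776336/15752961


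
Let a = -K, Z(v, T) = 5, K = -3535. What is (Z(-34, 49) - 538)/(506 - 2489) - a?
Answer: -7009372/1983 ≈ -3534.7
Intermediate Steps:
a = 3535 (a = -1*(-3535) = 3535)
(Z(-34, 49) - 538)/(506 - 2489) - a = (5 - 538)/(506 - 2489) - 1*3535 = -533/(-1983) - 3535 = -533*(-1/1983) - 3535 = 533/1983 - 3535 = -7009372/1983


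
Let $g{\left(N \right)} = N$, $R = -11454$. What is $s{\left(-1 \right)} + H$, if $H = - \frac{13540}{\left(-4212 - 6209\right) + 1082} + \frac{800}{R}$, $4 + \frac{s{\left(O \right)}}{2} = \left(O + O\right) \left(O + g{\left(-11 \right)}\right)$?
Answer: $\frac{737728700}{17828151} \approx 41.38$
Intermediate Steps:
$s{\left(O \right)} = -8 + 4 O \left(-11 + O\right)$ ($s{\left(O \right)} = -8 + 2 \left(O + O\right) \left(O - 11\right) = -8 + 2 \cdot 2 O \left(-11 + O\right) = -8 + 4 O \left(-11 + O\right)$)
$H = \frac{24602660}{17828151}$ ($H = - \frac{13540}{\left(-4212 - 6209\right) + 1082} + \frac{800}{-11454} = - \frac{13540}{-10421 + 1082} + 800 \left(- \frac{1}{11454}\right) = - \frac{13540}{-9339} - \frac{400}{5727} = \left(-13540\right) \left(- \frac{1}{9339}\right) - \frac{400}{5727} = \frac{13540}{9339} - \frac{400}{5727} = \frac{24602660}{17828151} \approx 1.38$)
$s{\left(-1 \right)} + H = \left(-8 - -44 + 4 \left(-1\right)^{2}\right) + \frac{24602660}{17828151} = \left(-8 + 44 + 4 \cdot 1\right) + \frac{24602660}{17828151} = \left(-8 + 44 + 4\right) + \frac{24602660}{17828151} = 40 + \frac{24602660}{17828151} = \frac{737728700}{17828151}$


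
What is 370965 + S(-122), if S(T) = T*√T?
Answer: 370965 - 122*I*√122 ≈ 3.7097e+5 - 1347.5*I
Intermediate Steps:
S(T) = T^(3/2)
370965 + S(-122) = 370965 + (-122)^(3/2) = 370965 - 122*I*√122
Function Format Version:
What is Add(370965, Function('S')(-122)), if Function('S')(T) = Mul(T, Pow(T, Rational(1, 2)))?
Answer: Add(370965, Mul(-122, I, Pow(122, Rational(1, 2)))) ≈ Add(3.7097e+5, Mul(-1347.5, I))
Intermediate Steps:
Function('S')(T) = Pow(T, Rational(3, 2))
Add(370965, Function('S')(-122)) = Add(370965, Pow(-122, Rational(3, 2))) = Add(370965, Mul(-122, I, Pow(122, Rational(1, 2))))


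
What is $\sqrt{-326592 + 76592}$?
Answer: $500 i \approx 500.0 i$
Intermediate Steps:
$\sqrt{-326592 + 76592} = \sqrt{-250000} = 500 i$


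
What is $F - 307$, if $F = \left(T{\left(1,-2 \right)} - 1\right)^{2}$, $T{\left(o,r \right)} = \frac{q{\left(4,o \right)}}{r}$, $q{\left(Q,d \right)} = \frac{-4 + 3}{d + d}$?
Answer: $- \frac{4903}{16} \approx -306.44$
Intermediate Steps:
$q{\left(Q,d \right)} = - \frac{1}{2 d}$
$T{\left(o,r \right)} = - \frac{1}{2 o r}$ ($T{\left(o,r \right)} = \frac{\left(- \frac{1}{2}\right) \frac{1}{o}}{r} = - \frac{1}{2 o r}$)
$F = \frac{9}{16}$ ($F = \left(- \frac{1}{2 \cdot 1 \left(-2\right)} - 1\right)^{2} = \left(\left(- \frac{1}{2}\right) 1 \left(- \frac{1}{2}\right) - 1\right)^{2} = \left(\frac{1}{4} - 1\right)^{2} = \left(- \frac{3}{4}\right)^{2} = \frac{9}{16} \approx 0.5625$)
$F - 307 = \frac{9}{16} - 307 = - \frac{4903}{16}$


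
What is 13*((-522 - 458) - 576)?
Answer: -20228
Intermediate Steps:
13*((-522 - 458) - 576) = 13*(-980 - 576) = 13*(-1556) = -20228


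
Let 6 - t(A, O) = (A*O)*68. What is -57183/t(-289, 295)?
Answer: -57183/5797346 ≈ -0.0098636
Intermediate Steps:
t(A, O) = 6 - 68*A*O (t(A, O) = 6 - A*O*68 = 6 - 68*A*O)
-57183/t(-289, 295) = -57183/(6 - 68*(-289)*295) = -57183/(6 + 5797340) = -57183/5797346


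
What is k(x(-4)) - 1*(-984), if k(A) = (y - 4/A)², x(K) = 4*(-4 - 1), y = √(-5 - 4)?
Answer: 24376/25 + 6*I/5 ≈ 975.04 + 1.2*I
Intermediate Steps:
y = 3*I (y = √(-9) = 3*I ≈ 3.0*I)
x(K) = -20 (x(K) = 4*(-5) = -20)
k(A) = (-4/A + 3*I)² (k(A) = (3*I - 4/A)² = (-4/A + 3*I)²)
k(x(-4)) - 1*(-984) = (-4 + 3*I*(-20))²/(-20)² - 1*(-984) = (-4 - 60*I)²/400 + 984 = 984 + (-4 - 60*I)²/400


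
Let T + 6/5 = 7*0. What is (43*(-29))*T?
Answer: 7482/5 ≈ 1496.4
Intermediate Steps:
T = -6/5 (T = -6/5 + 7*0 = -6/5 + 0 = -6/5 ≈ -1.2000)
(43*(-29))*T = (43*(-29))*(-6/5) = -1247*(-6/5) = 7482/5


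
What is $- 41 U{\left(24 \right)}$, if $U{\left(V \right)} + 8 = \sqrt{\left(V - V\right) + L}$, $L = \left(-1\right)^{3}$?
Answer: $328 - 41 i \approx 328.0 - 41.0 i$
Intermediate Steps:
$L = -1$
$U{\left(V \right)} = -8 + i$ ($U{\left(V \right)} = -8 + \sqrt{\left(V - V\right) - 1} = -8 + \sqrt{0 - 1} = -8 + \sqrt{-1} = -8 + i$)
$- 41 U{\left(24 \right)} = - 41 \left(-8 + i\right) = 328 - 41 i$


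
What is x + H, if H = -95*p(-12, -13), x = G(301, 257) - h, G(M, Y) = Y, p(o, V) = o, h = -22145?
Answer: 23542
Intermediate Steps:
x = 22402 (x = 257 - 1*(-22145) = 257 + 22145 = 22402)
H = 1140 (H = -95*(-12) = 1140)
x + H = 22402 + 1140 = 23542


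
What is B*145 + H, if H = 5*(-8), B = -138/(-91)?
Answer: 16370/91 ≈ 179.89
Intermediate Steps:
B = 138/91 (B = -138*(-1/91) = 138/91 ≈ 1.5165)
H = -40
B*145 + H = (138/91)*145 - 40 = 20010/91 - 40 = 16370/91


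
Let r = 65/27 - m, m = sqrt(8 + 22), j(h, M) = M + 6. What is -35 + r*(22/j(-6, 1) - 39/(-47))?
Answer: -225950/8883 - 1307*sqrt(30)/329 ≈ -47.195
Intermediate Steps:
j(h, M) = 6 + M
m = sqrt(30) ≈ 5.4772
r = 65/27 - sqrt(30) ≈ -3.0698
-35 + r*(22/j(-6, 1) - 39/(-47)) = -35 + (65/27 - sqrt(30))*(22/(6 + 1) - 39/(-47)) = -35 + (65/27 - sqrt(30))*(22/7 - 39*(-1/47)) = -35 + (65/27 - sqrt(30))*(22*(1/7) + 39/47) = -35 + (65/27 - sqrt(30))*(22/7 + 39/47) = -35 + (65/27 - sqrt(30))*(1307/329) = -35 + (84955/8883 - 1307*sqrt(30)/329) = -225950/8883 - 1307*sqrt(30)/329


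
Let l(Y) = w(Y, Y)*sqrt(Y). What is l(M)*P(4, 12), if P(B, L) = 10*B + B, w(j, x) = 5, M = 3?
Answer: 220*sqrt(3) ≈ 381.05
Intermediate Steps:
l(Y) = 5*sqrt(Y)
P(B, L) = 11*B
l(M)*P(4, 12) = (5*sqrt(3))*(11*4) = (5*sqrt(3))*44 = 220*sqrt(3)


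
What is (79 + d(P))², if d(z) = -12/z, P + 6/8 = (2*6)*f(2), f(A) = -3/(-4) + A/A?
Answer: 4481689/729 ≈ 6147.7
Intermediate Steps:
f(A) = 7/4 (f(A) = -3*(-¼) + 1 = ¾ + 1 = 7/4)
P = 81/4 (P = -¾ + (2*6)*(7/4) = -¾ + 12*(7/4) = -¾ + 21 = 81/4 ≈ 20.250)
(79 + d(P))² = (79 - 12/81/4)² = (79 - 12*4/81)² = (79 - 16/27)² = (2117/27)² = 4481689/729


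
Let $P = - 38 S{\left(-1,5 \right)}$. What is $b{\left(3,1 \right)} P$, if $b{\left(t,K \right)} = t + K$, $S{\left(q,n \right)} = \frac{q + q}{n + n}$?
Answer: $\frac{152}{5} \approx 30.4$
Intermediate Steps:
$S{\left(q,n \right)} = \frac{q}{n}$ ($S{\left(q,n \right)} = \frac{2 q}{2 n} = 2 q \frac{1}{2 n} = \frac{q}{n}$)
$b{\left(t,K \right)} = K + t$
$P = \frac{38}{5}$ ($P = - 38 \left(- \frac{1}{5}\right) = - 38 \left(\left(-1\right) \frac{1}{5}\right) = \left(-38\right) \left(- \frac{1}{5}\right) = \frac{38}{5} \approx 7.6$)
$b{\left(3,1 \right)} P = \left(1 + 3\right) \frac{38}{5} = 4 \cdot \frac{38}{5} = \frac{152}{5}$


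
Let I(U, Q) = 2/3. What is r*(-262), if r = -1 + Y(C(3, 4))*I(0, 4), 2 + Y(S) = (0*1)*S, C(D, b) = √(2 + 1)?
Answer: 1834/3 ≈ 611.33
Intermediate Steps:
I(U, Q) = ⅔ (I(U, Q) = 2*(⅓) = ⅔)
C(D, b) = √3
Y(S) = -2 (Y(S) = -2 + (0*1)*S = -2 + 0*S = -2 + 0 = -2)
r = -7/3 (r = -1 - 2*⅔ = -1 - 4/3 = -7/3 ≈ -2.3333)
r*(-262) = -7/3*(-262) = 1834/3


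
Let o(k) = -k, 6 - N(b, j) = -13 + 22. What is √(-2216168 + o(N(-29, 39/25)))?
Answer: I*√2216165 ≈ 1488.7*I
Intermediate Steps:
N(b, j) = -3 (N(b, j) = 6 - (-13 + 22) = 6 - 1*9 = 6 - 9 = -3)
√(-2216168 + o(N(-29, 39/25))) = √(-2216168 - 1*(-3)) = √(-2216168 + 3) = √(-2216165) = I*√2216165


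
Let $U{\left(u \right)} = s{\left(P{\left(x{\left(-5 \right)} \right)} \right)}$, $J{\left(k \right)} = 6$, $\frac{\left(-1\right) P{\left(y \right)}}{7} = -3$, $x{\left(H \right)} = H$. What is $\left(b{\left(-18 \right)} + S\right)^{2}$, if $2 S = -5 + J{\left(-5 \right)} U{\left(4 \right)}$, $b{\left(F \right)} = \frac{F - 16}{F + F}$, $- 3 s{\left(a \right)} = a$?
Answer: $\frac{41209}{81} \approx 508.75$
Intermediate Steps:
$P{\left(y \right)} = 21$ ($P{\left(y \right)} = \left(-7\right) \left(-3\right) = 21$)
$s{\left(a \right)} = - \frac{a}{3}$
$b{\left(F \right)} = \frac{-16 + F}{2 F}$
$U{\left(u \right)} = -7$ ($U{\left(u \right)} = \left(- \frac{1}{3}\right) 21 = -7$)
$S = - \frac{47}{2}$ ($S = \frac{-5 + 6 \left(-7\right)}{2} = \frac{-5 - 42}{2} = \frac{1}{2} \left(-47\right) = - \frac{47}{2} \approx -23.5$)
$\left(b{\left(-18 \right)} + S\right)^{2} = \left(\frac{-16 - 18}{2 \left(-18\right)} - \frac{47}{2}\right)^{2} = \left(\frac{1}{2} \left(- \frac{1}{18}\right) \left(-34\right) - \frac{47}{2}\right)^{2} = \left(\frac{17}{18} - \frac{47}{2}\right)^{2} = \left(- \frac{203}{9}\right)^{2} = \frac{41209}{81}$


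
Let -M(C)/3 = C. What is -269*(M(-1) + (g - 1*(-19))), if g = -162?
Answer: 37660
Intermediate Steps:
M(C) = -3*C
-269*(M(-1) + (g - 1*(-19))) = -269*(-3*(-1) + (-162 - 1*(-19))) = -269*(3 + (-162 + 19)) = -269*(3 - 143) = -269*(-140) = -1*(-37660) = 37660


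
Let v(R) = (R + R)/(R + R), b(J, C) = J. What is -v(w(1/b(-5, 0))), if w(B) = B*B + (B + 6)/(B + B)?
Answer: -1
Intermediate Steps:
w(B) = B² + (6 + B)/(2*B) (w(B) = B² + (6 + B)/((2*B)) = B² + (6 + B)*(1/(2*B)) = B² + (6 + B)/(2*B))
v(R) = 1 (v(R) = (2*R)/((2*R)) = (2*R)*(1/(2*R)) = 1)
-v(w(1/b(-5, 0))) = -1*1 = -1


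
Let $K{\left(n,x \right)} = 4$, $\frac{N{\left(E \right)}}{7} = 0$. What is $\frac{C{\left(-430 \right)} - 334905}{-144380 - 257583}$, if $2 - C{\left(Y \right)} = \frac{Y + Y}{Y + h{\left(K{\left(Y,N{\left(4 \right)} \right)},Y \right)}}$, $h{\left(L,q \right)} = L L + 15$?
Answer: $\frac{133627157}{160383237} \approx 0.83317$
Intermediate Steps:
$N{\left(E \right)} = 0$ ($N{\left(E \right)} = 7 \cdot 0 = 0$)
$h{\left(L,q \right)} = 15 + L^{2}$ ($h{\left(L,q \right)} = L^{2} + 15 = 15 + L^{2}$)
$C{\left(Y \right)} = 2 - \frac{2 Y}{31 + Y}$ ($C{\left(Y \right)} = 2 - \frac{Y + Y}{Y + \left(15 + 4^{2}\right)} = 2 - \frac{2 Y}{Y + \left(15 + 16\right)} = 2 - \frac{2 Y}{Y + 31} = 2 - \frac{2 Y}{31 + Y}$)
$\frac{C{\left(-430 \right)} - 334905}{-144380 - 257583} = \frac{\frac{62}{31 - 430} - 334905}{-144380 - 257583} = \frac{\frac{62}{-399} - 334905}{-401963} = \left(62 \left(- \frac{1}{399}\right) - 334905\right) \left(- \frac{1}{401963}\right) = \left(- \frac{62}{399} - 334905\right) \left(- \frac{1}{401963}\right) = \left(- \frac{133627157}{399}\right) \left(- \frac{1}{401963}\right) = \frac{133627157}{160383237}$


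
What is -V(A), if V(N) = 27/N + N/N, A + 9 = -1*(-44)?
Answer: -62/35 ≈ -1.7714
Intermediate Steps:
A = 35 (A = -9 - 1*(-44) = -9 + 44 = 35)
V(N) = 1 + 27/N (V(N) = 27/N + 1 = 1 + 27/N)
-V(A) = -(27 + 35)/35 = -62/35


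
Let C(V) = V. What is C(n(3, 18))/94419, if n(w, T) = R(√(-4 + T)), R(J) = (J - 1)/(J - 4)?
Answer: -5/94419 - √14/62946 ≈ -0.00011240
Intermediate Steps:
R(J) = (-1 + J)/(-4 + J)
n(w, T) = (-1 + √(-4 + T))/(-4 + √(-4 + T))
C(n(3, 18))/94419 = ((-1 + √(-4 + 18))/(-4 + √(-4 + 18)))/94419 = ((-1 + √14)/(-4 + √14))*(1/94419) = (-1 + √14)/(94419*(-4 + √14))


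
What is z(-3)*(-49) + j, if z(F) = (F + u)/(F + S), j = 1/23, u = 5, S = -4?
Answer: 323/23 ≈ 14.043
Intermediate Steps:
j = 1/23 ≈ 0.043478
z(F) = (5 + F)/(-4 + F) (z(F) = (F + 5)/(F - 4) = (5 + F)/(-4 + F))
z(-3)*(-49) + j = ((5 - 3)/(-4 - 3))*(-49) + 1/23 = (2/(-7))*(-49) + 1/23 = -⅐*2*(-49) + 1/23 = -2/7*(-49) + 1/23 = 14 + 1/23 = 323/23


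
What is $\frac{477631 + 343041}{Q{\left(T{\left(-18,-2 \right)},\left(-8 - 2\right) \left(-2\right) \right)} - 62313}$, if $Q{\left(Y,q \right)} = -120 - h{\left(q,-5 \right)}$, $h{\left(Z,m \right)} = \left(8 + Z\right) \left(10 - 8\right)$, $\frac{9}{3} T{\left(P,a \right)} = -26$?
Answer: $- \frac{820672}{62489} \approx -13.133$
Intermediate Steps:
$T{\left(P,a \right)} = - \frac{26}{3}$ ($T{\left(P,a \right)} = \frac{1}{3} \left(-26\right) = - \frac{26}{3}$)
$h{\left(Z,m \right)} = 16 + 2 Z$ ($h{\left(Z,m \right)} = \left(8 + Z\right) 2 = 16 + 2 Z$)
$Q{\left(Y,q \right)} = -136 - 2 q$ ($Q{\left(Y,q \right)} = -120 - \left(16 + 2 q\right) = -136 - 2 q$)
$\frac{477631 + 343041}{Q{\left(T{\left(-18,-2 \right)},\left(-8 - 2\right) \left(-2\right) \right)} - 62313} = \frac{477631 + 343041}{\left(-136 - 2 \left(-8 - 2\right) \left(-2\right)\right) - 62313} = \frac{820672}{\left(-136 - 2 \left(\left(-10\right) \left(-2\right)\right)\right) - 62313} = \frac{820672}{\left(-136 - 40\right) - 62313} = \frac{820672}{-176 - 62313} = \frac{820672}{-62489} = 820672 \left(- \frac{1}{62489}\right) = - \frac{820672}{62489}$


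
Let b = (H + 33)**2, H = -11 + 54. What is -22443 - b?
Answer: -28219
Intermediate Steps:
H = 43
b = 5776 (b = (43 + 33)**2 = 76**2 = 5776)
-22443 - b = -22443 - 1*5776 = -22443 - 5776 = -28219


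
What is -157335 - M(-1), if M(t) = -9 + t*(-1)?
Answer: -157327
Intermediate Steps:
M(t) = -9 - t
-157335 - M(-1) = -157335 - (-9 - 1*(-1)) = -157335 - (-9 + 1) = -157335 - 1*(-8) = -157335 + 8 = -157327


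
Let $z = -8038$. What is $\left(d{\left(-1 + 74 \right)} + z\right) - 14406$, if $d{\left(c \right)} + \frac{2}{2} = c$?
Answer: $-22372$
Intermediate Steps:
$d{\left(c \right)} = -1 + c$
$\left(d{\left(-1 + 74 \right)} + z\right) - 14406 = \left(\left(-1 + \left(-1 + 74\right)\right) - 8038\right) - 14406 = \left(\left(-1 + 73\right) - 8038\right) - 14406 = \left(72 - 8038\right) - 14406 = -7966 - 14406 = -22372$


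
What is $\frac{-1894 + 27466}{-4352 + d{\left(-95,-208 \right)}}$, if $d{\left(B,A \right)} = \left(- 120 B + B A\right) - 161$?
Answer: $\frac{25572}{26647} \approx 0.95966$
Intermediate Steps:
$d{\left(B,A \right)} = -161 - 120 B + A B$ ($d{\left(B,A \right)} = \left(- 120 B + A B\right) - 161 = -161 - 120 B + A B$)
$\frac{-1894 + 27466}{-4352 + d{\left(-95,-208 \right)}} = \frac{-1894 + 27466}{-4352 - -30999} = \frac{25572}{-4352 + \left(-161 + 11400 + 19760\right)} = \frac{25572}{-4352 + 30999} = \frac{25572}{26647}$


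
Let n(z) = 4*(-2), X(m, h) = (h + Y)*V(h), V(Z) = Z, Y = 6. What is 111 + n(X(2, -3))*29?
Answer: -121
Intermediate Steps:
X(m, h) = h*(6 + h) (X(m, h) = (h + 6)*h = (6 + h)*h = h*(6 + h))
n(z) = -8
111 + n(X(2, -3))*29 = 111 - 8*29 = 111 - 232 = -121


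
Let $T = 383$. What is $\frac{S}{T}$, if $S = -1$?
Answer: $- \frac{1}{383} \approx -0.002611$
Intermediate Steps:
$\frac{S}{T} = - \frac{1}{383}$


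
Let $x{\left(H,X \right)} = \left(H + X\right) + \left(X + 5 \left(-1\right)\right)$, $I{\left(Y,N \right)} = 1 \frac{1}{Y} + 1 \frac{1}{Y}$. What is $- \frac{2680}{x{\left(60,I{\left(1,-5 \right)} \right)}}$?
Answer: $- \frac{2680}{59} \approx -45.424$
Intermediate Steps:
$I{\left(Y,N \right)} = \frac{2}{Y}$ ($I{\left(Y,N \right)} = \frac{1}{Y} + \frac{1}{Y} = \frac{2}{Y}$)
$x{\left(H,X \right)} = -5 + H + 2 X$ ($x{\left(H,X \right)} = \left(H + X\right) + \left(X - 5\right) = \left(H + X\right) + \left(-5 + X\right) = -5 + H + 2 X$)
$- \frac{2680}{x{\left(60,I{\left(1,-5 \right)} \right)}} = - \frac{2680}{-5 + 60 + 2 \cdot \frac{2}{1}} = - \frac{2680}{-5 + 60 + 2 \cdot 2 \cdot 1} = - \frac{2680}{-5 + 60 + 2 \cdot 2} = - \frac{2680}{-5 + 60 + 4} = - \frac{2680}{59}$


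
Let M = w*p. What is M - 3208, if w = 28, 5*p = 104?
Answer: -13128/5 ≈ -2625.6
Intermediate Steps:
p = 104/5 (p = (1/5)*104 = 104/5 ≈ 20.800)
M = 2912/5 (M = 28*(104/5) = 2912/5 ≈ 582.40)
M - 3208 = 2912/5 - 3208 = -13128/5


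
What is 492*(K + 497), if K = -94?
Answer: 198276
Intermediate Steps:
492*(K + 497) = 492*(-94 + 497) = 492*403 = 198276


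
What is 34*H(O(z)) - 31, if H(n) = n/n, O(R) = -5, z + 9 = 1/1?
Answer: 3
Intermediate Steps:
z = -8 (z = -9 + 1/1 = -9 + 1 = -8)
H(n) = 1
34*H(O(z)) - 31 = 34*1 - 31 = 34 - 31 = 3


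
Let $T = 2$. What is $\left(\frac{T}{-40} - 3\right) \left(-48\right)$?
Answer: $\frac{732}{5} \approx 146.4$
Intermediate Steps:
$\left(\frac{T}{-40} - 3\right) \left(-48\right) = \left(\frac{2}{-40} - 3\right) \left(-48\right) = \left(2 \left(- \frac{1}{40}\right) - 3\right) \left(-48\right) = \left(- \frac{1}{20} - 3\right) \left(-48\right) = \left(- \frac{61}{20}\right) \left(-48\right) = \frac{732}{5}$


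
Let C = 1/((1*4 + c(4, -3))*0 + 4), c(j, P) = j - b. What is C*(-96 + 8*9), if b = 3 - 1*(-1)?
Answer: -6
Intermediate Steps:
b = 4 (b = 3 + 1 = 4)
c(j, P) = -4 + j (c(j, P) = j - 1*4 = j - 4 = -4 + j)
C = ¼ (C = 1/((1*4 + (-4 + 4))*0 + 4) = 1/((4 + 0)*0 + 4) = 1/(4*0 + 4) = 1/(0 + 4) = 1/4 = ¼ ≈ 0.25000)
C*(-96 + 8*9) = (-96 + 8*9)/4 = (-96 + 72)/4 = (¼)*(-24) = -6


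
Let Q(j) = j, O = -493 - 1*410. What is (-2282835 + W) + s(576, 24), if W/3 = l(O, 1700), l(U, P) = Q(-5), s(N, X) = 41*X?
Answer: -2281866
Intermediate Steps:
O = -903 (O = -493 - 410 = -903)
l(U, P) = -5
W = -15 (W = 3*(-5) = -15)
(-2282835 + W) + s(576, 24) = (-2282835 - 15) + 41*24 = -2282850 + 984 = -2281866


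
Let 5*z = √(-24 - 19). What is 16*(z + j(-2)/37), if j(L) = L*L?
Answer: 64/37 + 16*I*√43/5 ≈ 1.7297 + 20.984*I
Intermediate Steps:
j(L) = L²
z = I*√43/5 (z = √(-24 - 19)/5 = √(-43)/5 = (I*√43)/5 = I*√43/5 ≈ 1.3115*I)
16*(z + j(-2)/37) = 16*(I*√43/5 + (-2)²/37) = 16*(I*√43/5 + 4*(1/37)) = 16*(I*√43/5 + 4/37) = 16*(4/37 + I*√43/5) = 64/37 + 16*I*√43/5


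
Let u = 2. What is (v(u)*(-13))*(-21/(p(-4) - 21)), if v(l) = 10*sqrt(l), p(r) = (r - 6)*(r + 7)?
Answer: -910*sqrt(2)/17 ≈ -75.702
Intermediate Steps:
p(r) = (-6 + r)*(7 + r)
(v(u)*(-13))*(-21/(p(-4) - 21)) = ((10*sqrt(2))*(-13))*(-21/((-42 - 4 + (-4)**2) - 21)) = (-130*sqrt(2))*(-21/((-42 - 4 + 16) - 21)) = (-130*sqrt(2))*(-21/(-30 - 21)) = (-130*sqrt(2))*(-21/(-51)) = (-130*sqrt(2))*(-21*(-1/51)) = -130*sqrt(2)*(7/17) = -910*sqrt(2)/17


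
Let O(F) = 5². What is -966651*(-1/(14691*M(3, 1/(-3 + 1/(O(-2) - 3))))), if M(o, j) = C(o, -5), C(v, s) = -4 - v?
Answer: -46031/4897 ≈ -9.3998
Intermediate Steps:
O(F) = 25
M(o, j) = -4 - o
-966651*(-1/(14691*M(3, 1/(-3 + 1/(O(-2) - 3))))) = -966651*(-1/(14691*(-4 - 1*3))) = -966651*(-1/(14691*(-4 - 3))) = -966651/((-14691*(-7))) = -966651/102837 = -966651*1/102837 = -46031/4897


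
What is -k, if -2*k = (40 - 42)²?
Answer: 2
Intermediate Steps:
k = -2 (k = -(40 - 42)²/2 = -½*(-2)² = -½*4 = -2)
-k = -1*(-2) = 2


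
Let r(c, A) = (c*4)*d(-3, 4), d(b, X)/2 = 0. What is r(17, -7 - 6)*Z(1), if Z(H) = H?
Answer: 0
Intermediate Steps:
d(b, X) = 0 (d(b, X) = 2*0 = 0)
r(c, A) = 0 (r(c, A) = (c*4)*0 = (4*c)*0 = 0)
r(17, -7 - 6)*Z(1) = 0*1 = 0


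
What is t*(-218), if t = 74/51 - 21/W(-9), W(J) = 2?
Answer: 100607/51 ≈ 1972.7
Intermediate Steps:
t = -923/102 (t = 74/51 - 21/2 = -923/102 ≈ -9.0490)
t*(-218) = -923/102*(-218) = 100607/51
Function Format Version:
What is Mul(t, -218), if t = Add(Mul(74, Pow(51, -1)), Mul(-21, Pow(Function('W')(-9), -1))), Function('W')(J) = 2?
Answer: Rational(100607, 51) ≈ 1972.7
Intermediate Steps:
t = Rational(-923, 102) (t = Add(Mul(74, Pow(51, -1)), Mul(-21, Pow(2, -1))) = Add(Mul(74, Rational(1, 51)), Mul(-21, Rational(1, 2))) = Add(Rational(74, 51), Rational(-21, 2)) = Rational(-923, 102) ≈ -9.0490)
Mul(t, -218) = Mul(Rational(-923, 102), -218) = Rational(100607, 51)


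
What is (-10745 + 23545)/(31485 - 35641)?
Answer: -3200/1039 ≈ -3.0799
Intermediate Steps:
(-10745 + 23545)/(31485 - 35641) = 12800/(-4156) = 12800*(-1/4156) = -3200/1039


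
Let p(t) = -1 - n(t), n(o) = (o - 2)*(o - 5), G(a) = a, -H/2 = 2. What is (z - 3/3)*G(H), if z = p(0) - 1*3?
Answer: 60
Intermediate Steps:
H = -4 (H = -2*2 = -4)
n(o) = (-5 + o)*(-2 + o) (n(o) = (-2 + o)*(-5 + o) = (-5 + o)*(-2 + o))
p(t) = -11 - t² + 7*t (p(t) = -1 - (10 + t² - 7*t) = -1 + (-10 - t² + 7*t) = -11 - t² + 7*t)
z = -14 (z = (-11 - 1*0² + 7*0) - 1*3 = (-11 - 1*0 + 0) - 3 = (-11 + 0 + 0) - 3 = -11 - 3 = -14)
(z - 3/3)*G(H) = (-14 - 3/3)*(-4) = (-14 - 3*⅓)*(-4) = (-14 - 1)*(-4) = -15*(-4) = 60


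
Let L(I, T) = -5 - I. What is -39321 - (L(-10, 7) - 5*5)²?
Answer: -39721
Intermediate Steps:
-39321 - (L(-10, 7) - 5*5)² = -39321 - ((-5 - 1*(-10)) - 5*5)² = -39321 - ((-5 + 10) - 25)² = -39321 - (5 - 25)² = -39321 - 1*(-20)² = -39321 - 1*400 = -39321 - 400 = -39721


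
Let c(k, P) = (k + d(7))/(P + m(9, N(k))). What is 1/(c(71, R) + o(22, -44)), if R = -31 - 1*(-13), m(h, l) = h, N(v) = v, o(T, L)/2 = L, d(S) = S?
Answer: -3/290 ≈ -0.010345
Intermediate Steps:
o(T, L) = 2*L
R = -18 (R = -31 + 13 = -18)
c(k, P) = (7 + k)/(9 + P) (c(k, P) = (k + 7)/(P + 9) = (7 + k)/(9 + P))
1/(c(71, R) + o(22, -44)) = 1/((7 + 71)/(9 - 18) + 2*(-44)) = 1/(78/(-9) - 88) = 1/(-⅑*78 - 88) = 1/(-26/3 - 88) = 1/(-290/3) = -3/290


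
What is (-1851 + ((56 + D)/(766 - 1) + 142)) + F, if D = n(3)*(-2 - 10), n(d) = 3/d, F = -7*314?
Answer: -2988811/765 ≈ -3906.9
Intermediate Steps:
F = -2198
D = -12 (D = (3/3)*(-2 - 10) = (3*(1/3))*(-12) = 1*(-12) = -12)
(-1851 + ((56 + D)/(766 - 1) + 142)) + F = (-1851 + ((56 - 12)/(766 - 1) + 142)) - 2198 = (-1851 + (44/765 + 142)) - 2198 = (-1851 + 108674/765) - 2198 = -1307341/765 - 2198 = -2988811/765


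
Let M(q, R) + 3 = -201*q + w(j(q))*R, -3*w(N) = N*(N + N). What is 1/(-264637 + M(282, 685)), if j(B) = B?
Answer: -1/36637282 ≈ -2.7295e-8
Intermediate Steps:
w(N) = -2*N**2/3 (w(N) = -N*(N + N)/3 = -N*2*N/3 = -2*N**2/3)
M(q, R) = -3 - 201*q - 2*R*q**2/3 (M(q, R) = -3 + (-201*q + (-2*q**2/3)*R) = -3 + (-201*q - 2*R*q**2/3) = -3 - 201*q - 2*R*q**2/3)
1/(-264637 + M(282, 685)) = 1/(-264637 + (-3 - 201*282 - 2/3*685*282**2)) = 1/(-264637 + (-3 - 56682 - 2/3*685*79524)) = 1/(-264637 + (-3 - 56682 - 36315960)) = 1/(-264637 - 36372645) = 1/(-36637282) = -1/36637282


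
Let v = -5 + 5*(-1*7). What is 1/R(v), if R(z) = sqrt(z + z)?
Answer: -I*sqrt(5)/20 ≈ -0.1118*I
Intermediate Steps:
v = -40 (v = -5 + 5*(-7) = -5 - 35 = -40)
R(z) = sqrt(2)*sqrt(z) (R(z) = sqrt(2*z) = sqrt(2)*sqrt(z))
1/R(v) = 1/(sqrt(2)*sqrt(-40)) = 1/(sqrt(2)*(2*I*sqrt(10))) = 1/(4*I*sqrt(5)) = -I*sqrt(5)/20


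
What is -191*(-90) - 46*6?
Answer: 16914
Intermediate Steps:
-191*(-90) - 46*6 = 17190 - 276 = 16914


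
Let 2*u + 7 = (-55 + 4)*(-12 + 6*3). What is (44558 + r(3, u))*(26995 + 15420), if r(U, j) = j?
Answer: 3766579245/2 ≈ 1.8833e+9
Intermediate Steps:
u = -313/2 (u = -7/2 + ((-55 + 4)*(-12 + 6*3))/2 = -7/2 + (-51*(-12 + 18))/2 = -7/2 + (-51*6)/2 = -7/2 + (½)*(-306) = -7/2 - 153 = -313/2 ≈ -156.50)
(44558 + r(3, u))*(26995 + 15420) = (44558 - 313/2)*(26995 + 15420) = (88803/2)*42415 = 3766579245/2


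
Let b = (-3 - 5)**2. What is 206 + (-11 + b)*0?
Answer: 206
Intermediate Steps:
b = 64 (b = (-8)**2 = 64)
206 + (-11 + b)*0 = 206 + (-11 + 64)*0 = 206 + 53*0 = 206 + 0 = 206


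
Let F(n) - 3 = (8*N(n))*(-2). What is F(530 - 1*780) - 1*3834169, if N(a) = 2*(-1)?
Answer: -3834134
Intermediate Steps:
N(a) = -2
F(n) = 35 (F(n) = 3 + (8*(-2))*(-2) = 3 - 16*(-2) = 3 + 32 = 35)
F(530 - 1*780) - 1*3834169 = 35 - 1*3834169 = 35 - 3834169 = -3834134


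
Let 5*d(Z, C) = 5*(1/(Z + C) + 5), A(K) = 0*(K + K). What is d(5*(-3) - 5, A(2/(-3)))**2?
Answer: 9801/400 ≈ 24.503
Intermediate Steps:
A(K) = 0 (A(K) = 0*(2*K) = 0)
d(Z, C) = 5 + 1/(C + Z) (d(Z, C) = (5*(1/(Z + C) + 5))/5 = (5*(1/(C + Z) + 5))/5 = (5*(5 + 1/(C + Z)))/5 = (25 + 5/(C + Z))/5 = 5 + 1/(C + Z))
d(5*(-3) - 5, A(2/(-3)))**2 = ((1 + 5*0 + 5*(5*(-3) - 5))/(0 + (5*(-3) - 5)))**2 = ((1 + 0 + 5*(-15 - 5))/(0 + (-15 - 5)))**2 = ((1 + 0 + 5*(-20))/(0 - 20))**2 = ((1 + 0 - 100)/(-20))**2 = (-1/20*(-99))**2 = (99/20)**2 = 9801/400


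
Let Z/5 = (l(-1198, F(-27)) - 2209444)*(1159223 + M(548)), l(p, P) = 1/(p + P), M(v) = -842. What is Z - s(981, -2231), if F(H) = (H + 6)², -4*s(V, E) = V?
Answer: -38748982187907963/3028 ≈ -1.2797e+13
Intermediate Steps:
s(V, E) = -V/4
F(H) = (6 + H)²
l(p, P) = 1/(P + p)
Z = -9687245547162645/757 (Z = 5*((1/((6 - 27)² - 1198) - 2209444)*(1159223 - 842)) = 5*((1/((-21)² - 1198) - 2209444)*1158381) = 5*((1/(441 - 1198) - 2209444)*1158381) = 5*((1/(-757) - 2209444)*1158381) = 5*((-1/757 - 2209444)*1158381) = 5*(-1672549109/757*1158381) = 5*(-1937449109432529/757) = -9687245547162645/757 ≈ -1.2797e+13)
Z - s(981, -2231) = -9687245547162645/757 - (-1)*981/4 = -9687245547162645/757 - 1*(-981/4) = -9687245547162645/757 + 981/4 = -38748982187907963/3028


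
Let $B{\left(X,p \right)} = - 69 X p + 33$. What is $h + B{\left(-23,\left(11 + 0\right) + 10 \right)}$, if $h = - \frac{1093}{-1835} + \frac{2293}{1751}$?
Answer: $\frac{107194637098}{3213085} \approx 33362.0$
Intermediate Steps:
$B{\left(X,p \right)} = 33 - 69 X p$ ($B{\left(X,p \right)} = - 69 X p + 33 = 33 - 69 X p$)
$h = \frac{6121498}{3213085}$ ($h = \left(-1093\right) \left(- \frac{1}{1835}\right) + 2293 \cdot \frac{1}{1751} = \frac{1093}{1835} + \frac{2293}{1751} = \frac{6121498}{3213085} \approx 1.9052$)
$h + B{\left(-23,\left(11 + 0\right) + 10 \right)} = \frac{6121498}{3213085} - \left(-33 - 1587 \left(\left(11 + 0\right) + 10\right)\right) = \frac{6121498}{3213085} - \left(-33 - 1587 \left(11 + 10\right)\right) = \frac{6121498}{3213085} - \left(-33 - 33327\right) = \frac{6121498}{3213085} + \left(33 + 33327\right) = \frac{6121498}{3213085} + 33360 = \frac{107194637098}{3213085}$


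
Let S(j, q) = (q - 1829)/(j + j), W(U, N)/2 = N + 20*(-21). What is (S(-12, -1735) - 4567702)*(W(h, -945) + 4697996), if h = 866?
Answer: -21445878651731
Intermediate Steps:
W(U, N) = -840 + 2*N (W(U, N) = 2*(N + 20*(-21)) = 2*(N - 420) = 2*(-420 + N) = -840 + 2*N)
S(j, q) = (-1829 + q)/(2*j) (S(j, q) = (-1829 + q)/((2*j)) = (-1829 + q)*(1/(2*j)) = (-1829 + q)/(2*j))
(S(-12, -1735) - 4567702)*(W(h, -945) + 4697996) = ((1/2)*(-1829 - 1735)/(-12) - 4567702)*((-840 + 2*(-945)) + 4697996) = ((1/2)*(-1/12)*(-3564) - 4567702)*((-840 - 1890) + 4697996) = (297/2 - 4567702)*(-2730 + 4697996) = -9135107/2*4695266 = -21445878651731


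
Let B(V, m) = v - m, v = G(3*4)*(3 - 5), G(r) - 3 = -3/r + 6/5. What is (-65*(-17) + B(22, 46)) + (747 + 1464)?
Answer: 32621/10 ≈ 3262.1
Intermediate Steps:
G(r) = 21/5 - 3/r (G(r) = 3 + (-3/r + 6/5) = 3 + (6/5 - 3/r) = 21/5 - 3/r)
v = -79/10 (v = (21/5 - 3/(3*4))*(3 - 5) = (21/5 - 3/12)*(-2) = (21/5 - 3*1/12)*(-2) = (21/5 - ¼)*(-2) = (79/20)*(-2) = -79/10 ≈ -7.9000)
B(V, m) = -79/10 - m
(-65*(-17) + B(22, 46)) + (747 + 1464) = (-65*(-17) + (-79/10 - 1*46)) + (747 + 1464) = (1105 + (-79/10 - 46)) + 2211 = (1105 - 539/10) + 2211 = 10511/10 + 2211 = 32621/10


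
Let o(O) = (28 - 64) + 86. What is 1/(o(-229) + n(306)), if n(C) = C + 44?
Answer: 1/400 ≈ 0.0025000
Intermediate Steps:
o(O) = 50 (o(O) = -36 + 86 = 50)
n(C) = 44 + C
1/(o(-229) + n(306)) = 1/(50 + (44 + 306)) = 1/(50 + 350) = 1/400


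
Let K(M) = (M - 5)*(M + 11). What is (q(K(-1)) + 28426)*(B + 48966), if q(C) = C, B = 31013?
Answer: 2268684314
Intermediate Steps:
K(M) = (-5 + M)*(11 + M)
(q(K(-1)) + 28426)*(B + 48966) = ((-55 + (-1)² + 6*(-1)) + 28426)*(31013 + 48966) = ((-55 + 1 - 6) + 28426)*79979 = (-60 + 28426)*79979 = 28366*79979 = 2268684314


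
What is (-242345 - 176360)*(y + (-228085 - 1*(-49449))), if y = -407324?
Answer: 245344381800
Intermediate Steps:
(-242345 - 176360)*(y + (-228085 - 1*(-49449))) = (-242345 - 176360)*(-407324 + (-228085 - 1*(-49449))) = -418705*(-407324 + (-228085 + 49449)) = -418705*(-407324 - 178636) = -418705*(-585960) = 245344381800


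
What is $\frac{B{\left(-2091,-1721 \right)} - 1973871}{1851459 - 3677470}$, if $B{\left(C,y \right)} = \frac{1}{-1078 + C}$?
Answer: $\frac{6255197200}{5786628859} \approx 1.081$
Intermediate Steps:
$\frac{B{\left(-2091,-1721 \right)} - 1973871}{1851459 - 3677470} = \frac{\frac{1}{-1078 - 2091} - 1973871}{1851459 - 3677470} = \frac{\frac{1}{-3169} - 1973871}{-1826011} = \left(- \frac{1}{3169} - 1973871\right) \left(- \frac{1}{1826011}\right) = \left(- \frac{6255197200}{3169}\right) \left(- \frac{1}{1826011}\right) = \frac{6255197200}{5786628859}$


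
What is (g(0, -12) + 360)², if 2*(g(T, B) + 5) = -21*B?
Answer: 231361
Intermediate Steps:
g(T, B) = -5 - 21*B/2 (g(T, B) = -5 + (-21*B)/2 = -5 - 21*B/2)
(g(0, -12) + 360)² = ((-5 - 21/2*(-12)) + 360)² = ((-5 + 126) + 360)² = (121 + 360)² = 481² = 231361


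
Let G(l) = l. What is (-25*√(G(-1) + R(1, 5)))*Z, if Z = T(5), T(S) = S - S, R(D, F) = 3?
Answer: 0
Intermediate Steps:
T(S) = 0
Z = 0
(-25*√(G(-1) + R(1, 5)))*Z = -25*√(-1 + 3)*0 = -25*√2*0 = 0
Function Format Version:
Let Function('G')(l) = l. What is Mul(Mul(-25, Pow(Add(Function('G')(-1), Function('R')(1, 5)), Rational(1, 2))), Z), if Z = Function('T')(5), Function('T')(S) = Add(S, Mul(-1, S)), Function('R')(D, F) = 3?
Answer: 0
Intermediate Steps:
Function('T')(S) = 0
Z = 0
Mul(Mul(-25, Pow(Add(Function('G')(-1), Function('R')(1, 5)), Rational(1, 2))), Z) = Mul(Mul(-25, Pow(Add(-1, 3), Rational(1, 2))), 0) = Mul(Mul(-25, Pow(2, Rational(1, 2))), 0) = 0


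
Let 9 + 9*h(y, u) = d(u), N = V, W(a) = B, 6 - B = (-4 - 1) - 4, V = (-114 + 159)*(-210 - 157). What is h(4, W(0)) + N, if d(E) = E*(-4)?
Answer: -49568/3 ≈ -16523.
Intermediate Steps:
V = -16515 (V = 45*(-367) = -16515)
B = 15 (B = 6 - ((-4 - 1) - 4) = 6 - (-5 - 4) = 6 - 1*(-9) = 6 + 9 = 15)
d(E) = -4*E
W(a) = 15
N = -16515
h(y, u) = -1 - 4*u/9 (h(y, u) = -1 + (-4*u)/9 = -1 - 4*u/9)
h(4, W(0)) + N = (-1 - 4/9*15) - 16515 = (-1 - 20/3) - 16515 = -23/3 - 16515 = -49568/3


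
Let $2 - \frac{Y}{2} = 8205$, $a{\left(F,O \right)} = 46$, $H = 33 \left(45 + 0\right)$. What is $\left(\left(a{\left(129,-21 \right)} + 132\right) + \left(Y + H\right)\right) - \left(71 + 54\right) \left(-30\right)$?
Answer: $-10993$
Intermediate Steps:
$H = 1485$ ($H = 33 \cdot 45 = 1485$)
$Y = -16406$ ($Y = 4 - 16410 = -16406$)
$\left(\left(a{\left(129,-21 \right)} + 132\right) + \left(Y + H\right)\right) - \left(71 + 54\right) \left(-30\right) = \left(\left(46 + 132\right) + \left(-16406 + 1485\right)\right) - \left(71 + 54\right) \left(-30\right) = \left(178 - 14921\right) - 125 \left(-30\right) = -14743 - -3750 = -14743 + 3750 = -10993$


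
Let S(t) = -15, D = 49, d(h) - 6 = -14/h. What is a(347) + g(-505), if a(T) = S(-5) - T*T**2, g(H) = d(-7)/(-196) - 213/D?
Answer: -2047315177/49 ≈ -4.1782e+7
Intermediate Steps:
d(h) = 6 - 14/h
g(H) = -215/49 (g(H) = (6 - 14/(-7))/(-196) - 213/49 = (6 - 14*(-1/7))*(-1/196) - 213*1/49 = (6 + 2)*(-1/196) - 213/49 = 8*(-1/196) - 213/49 = -2/49 - 213/49 = -215/49)
a(T) = -15 - T**3 (a(T) = -15 - T*T**2 = -15 - T**3)
a(347) + g(-505) = (-15 - 1*347**3) - 215/49 = (-15 - 1*41781923) - 215/49 = (-15 - 41781923) - 215/49 = -41781938 - 215/49 = -2047315177/49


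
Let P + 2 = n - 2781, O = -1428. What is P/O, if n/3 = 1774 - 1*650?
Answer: -589/1428 ≈ -0.41247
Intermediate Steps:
n = 3372 (n = 3*(1774 - 1*650) = 3*(1774 - 650) = 3*1124 = 3372)
P = 589 (P = -2 + (3372 - 2781) = -2 + 591 = 589)
P/O = 589/(-1428) = 589*(-1/1428) = -589/1428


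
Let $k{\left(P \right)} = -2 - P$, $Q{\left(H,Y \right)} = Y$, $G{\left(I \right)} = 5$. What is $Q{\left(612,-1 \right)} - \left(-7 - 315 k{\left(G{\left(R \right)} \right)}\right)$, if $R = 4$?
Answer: $-2199$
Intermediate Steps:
$Q{\left(612,-1 \right)} - \left(-7 - 315 k{\left(G{\left(R \right)} \right)}\right) = -1 - \left(-7 - 315 \left(-2 - 5\right)\right) = -1 - \left(-7 - -2205\right) = -1 - \left(-7 + 2205\right) = -1 - 2198 = -2199$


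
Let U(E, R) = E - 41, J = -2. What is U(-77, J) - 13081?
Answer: -13199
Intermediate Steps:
U(E, R) = -41 + E
U(-77, J) - 13081 = (-41 - 77) - 13081 = -118 - 13081 = -13199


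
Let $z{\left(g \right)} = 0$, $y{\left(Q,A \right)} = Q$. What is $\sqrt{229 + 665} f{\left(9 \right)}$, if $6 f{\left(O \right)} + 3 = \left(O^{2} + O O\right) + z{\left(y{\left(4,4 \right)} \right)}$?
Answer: $\frac{53 \sqrt{894}}{2} \approx 792.35$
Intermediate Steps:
$f{\left(O \right)} = - \frac{1}{2} + \frac{O^{2}}{3}$ ($f{\left(O \right)} = - \frac{1}{2} + \frac{\left(O^{2} + O O\right) + 0}{6} = - \frac{1}{2} + \frac{\left(O^{2} + O^{2}\right) + 0}{6} = - \frac{1}{2} + \frac{2 O^{2} + 0}{6} = - \frac{1}{2} + \frac{2 O^{2}}{6} = - \frac{1}{2} + \frac{O^{2}}{3}$)
$\sqrt{229 + 665} f{\left(9 \right)} = \sqrt{229 + 665} \left(- \frac{1}{2} + \frac{9^{2}}{3}\right) = \sqrt{894} \left(- \frac{1}{2} + \frac{1}{3} \cdot 81\right) = \sqrt{894} \left(- \frac{1}{2} + 27\right) = \sqrt{894} \cdot \frac{53}{2} = \frac{53 \sqrt{894}}{2}$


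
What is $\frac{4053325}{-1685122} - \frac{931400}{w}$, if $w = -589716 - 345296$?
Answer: $- \frac{555096221025}{393902322866} \approx -1.4092$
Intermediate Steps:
$w = -935012$
$\frac{4053325}{-1685122} - \frac{931400}{w} = \frac{4053325}{-1685122} - \frac{931400}{-935012} = 4053325 \left(- \frac{1}{1685122}\right) - - \frac{232850}{233753} = - \frac{4053325}{1685122} + \frac{232850}{233753} = - \frac{555096221025}{393902322866}$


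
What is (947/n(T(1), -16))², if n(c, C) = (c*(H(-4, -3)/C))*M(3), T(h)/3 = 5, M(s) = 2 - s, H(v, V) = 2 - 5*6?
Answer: 14348944/11025 ≈ 1301.5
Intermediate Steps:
H(v, V) = -28 (H(v, V) = 2 - 30 = -28)
T(h) = 15 (T(h) = 3*5 = 15)
n(c, C) = 28*c/C (n(c, C) = (c*(-28/C))*(2 - 1*3) = (-28*c/C)*(2 - 3) = -28*c/C*(-1) = 28*c/C)
(947/n(T(1), -16))² = (947/((28*15/(-16))))² = (947/((28*15*(-1/16))))² = (947/(-105/4))² = (947*(-4/105))² = (-3788/105)² = 14348944/11025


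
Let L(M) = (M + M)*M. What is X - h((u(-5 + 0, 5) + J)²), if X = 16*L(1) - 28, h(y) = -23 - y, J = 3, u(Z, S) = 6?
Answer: 108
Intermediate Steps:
L(M) = 2*M² (L(M) = (2*M)*M = 2*M²)
X = 4 (X = 16*(2*1²) - 28 = 16*(2*1) - 28 = 16*2 - 28 = 32 - 28 = 4)
X - h((u(-5 + 0, 5) + J)²) = 4 - (-23 - (6 + 3)²) = 4 - (-23 - 1*9²) = 4 - (-23 - 1*81) = 4 - (-23 - 81) = 4 - 1*(-104) = 4 + 104 = 108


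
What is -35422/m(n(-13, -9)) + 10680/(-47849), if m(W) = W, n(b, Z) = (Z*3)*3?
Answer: 1694042198/3875769 ≈ 437.09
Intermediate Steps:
n(b, Z) = 9*Z (n(b, Z) = (3*Z)*3 = 9*Z)
-35422/m(n(-13, -9)) + 10680/(-47849) = -35422/(9*(-9)) + 10680/(-47849) = -35422/(-81) + 10680*(-1/47849) = -35422*(-1/81) - 10680/47849 = 35422/81 - 10680/47849 = 1694042198/3875769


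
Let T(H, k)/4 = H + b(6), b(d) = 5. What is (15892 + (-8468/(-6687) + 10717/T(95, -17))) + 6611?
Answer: 60266076179/2674800 ≈ 22531.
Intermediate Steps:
T(H, k) = 20 + 4*H (T(H, k) = 4*(H + 5) = 4*(5 + H) = 20 + 4*H)
(15892 + (-8468/(-6687) + 10717/T(95, -17))) + 6611 = (15892 + (-8468/(-6687) + 10717/(20 + 4*95))) + 6611 = (15892 + (-8468*(-1/6687) + 10717/(20 + 380))) + 6611 = (15892 + (8468/6687 + 10717/400)) + 6611 = (15892 + 75051779/2674800) + 6611 = 42582973379/2674800 + 6611 = 60266076179/2674800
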